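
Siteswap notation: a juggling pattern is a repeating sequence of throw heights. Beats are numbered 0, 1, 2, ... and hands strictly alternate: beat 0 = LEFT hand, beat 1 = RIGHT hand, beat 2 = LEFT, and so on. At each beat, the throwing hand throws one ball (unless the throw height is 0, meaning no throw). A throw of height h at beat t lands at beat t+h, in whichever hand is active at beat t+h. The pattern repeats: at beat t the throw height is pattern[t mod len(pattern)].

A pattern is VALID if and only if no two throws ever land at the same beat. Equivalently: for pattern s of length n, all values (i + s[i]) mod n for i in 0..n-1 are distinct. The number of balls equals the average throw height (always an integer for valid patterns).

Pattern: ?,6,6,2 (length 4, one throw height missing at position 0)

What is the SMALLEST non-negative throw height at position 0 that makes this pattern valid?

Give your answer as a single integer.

Answer: 2

Derivation:
i=0: s[i]=? (unknown)
i=1: (1 + 6) mod 4 = 3
i=2: (2 + 6) mod 4 = 0
i=3: (3 + 2) mod 4 = 1
Known residues: [0, 1, 3]; need a permutation of 0..3, so missing residue r = 2
Need (0 + s) mod 4 = 2; smallest s = (2 - 0) mod 4 = 2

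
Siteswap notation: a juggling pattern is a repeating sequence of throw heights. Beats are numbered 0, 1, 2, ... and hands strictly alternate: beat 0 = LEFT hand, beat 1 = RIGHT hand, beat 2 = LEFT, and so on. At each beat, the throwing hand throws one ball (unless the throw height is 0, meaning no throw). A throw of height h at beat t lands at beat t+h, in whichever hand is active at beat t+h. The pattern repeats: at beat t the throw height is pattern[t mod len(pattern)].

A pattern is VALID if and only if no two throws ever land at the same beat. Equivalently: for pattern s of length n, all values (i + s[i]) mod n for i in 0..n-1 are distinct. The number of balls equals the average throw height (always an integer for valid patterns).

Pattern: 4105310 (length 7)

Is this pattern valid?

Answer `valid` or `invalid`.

Answer: invalid

Derivation:
i=0: (i + s[i]) mod n = (0 + 4) mod 7 = 4
i=1: (i + s[i]) mod n = (1 + 1) mod 7 = 2
i=2: (i + s[i]) mod n = (2 + 0) mod 7 = 2
i=3: (i + s[i]) mod n = (3 + 5) mod 7 = 1
i=4: (i + s[i]) mod n = (4 + 3) mod 7 = 0
i=5: (i + s[i]) mod n = (5 + 1) mod 7 = 6
i=6: (i + s[i]) mod n = (6 + 0) mod 7 = 6
Residues: [4, 2, 2, 1, 0, 6, 6], distinct: False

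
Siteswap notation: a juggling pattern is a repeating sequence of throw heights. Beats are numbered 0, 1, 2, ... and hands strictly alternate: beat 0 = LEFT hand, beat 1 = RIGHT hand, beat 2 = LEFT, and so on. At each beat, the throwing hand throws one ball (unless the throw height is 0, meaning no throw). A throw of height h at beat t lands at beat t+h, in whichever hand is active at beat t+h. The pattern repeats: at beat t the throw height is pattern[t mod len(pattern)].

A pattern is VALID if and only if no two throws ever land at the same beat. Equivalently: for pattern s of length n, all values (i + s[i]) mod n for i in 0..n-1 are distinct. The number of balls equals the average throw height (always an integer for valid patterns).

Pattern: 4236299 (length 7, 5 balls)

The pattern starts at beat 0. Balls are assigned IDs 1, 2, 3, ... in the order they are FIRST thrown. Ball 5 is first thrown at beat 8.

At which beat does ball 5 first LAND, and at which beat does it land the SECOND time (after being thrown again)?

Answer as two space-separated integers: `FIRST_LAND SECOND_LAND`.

Answer: 10 16

Derivation:
Beat 0 (L): throw ball1 h=4 -> lands@4:L; in-air after throw: [b1@4:L]
Beat 1 (R): throw ball2 h=2 -> lands@3:R; in-air after throw: [b2@3:R b1@4:L]
Beat 2 (L): throw ball3 h=3 -> lands@5:R; in-air after throw: [b2@3:R b1@4:L b3@5:R]
Beat 3 (R): throw ball2 h=6 -> lands@9:R; in-air after throw: [b1@4:L b3@5:R b2@9:R]
Beat 4 (L): throw ball1 h=2 -> lands@6:L; in-air after throw: [b3@5:R b1@6:L b2@9:R]
Beat 5 (R): throw ball3 h=9 -> lands@14:L; in-air after throw: [b1@6:L b2@9:R b3@14:L]
Beat 6 (L): throw ball1 h=9 -> lands@15:R; in-air after throw: [b2@9:R b3@14:L b1@15:R]
Beat 7 (R): throw ball4 h=4 -> lands@11:R; in-air after throw: [b2@9:R b4@11:R b3@14:L b1@15:R]
Beat 8 (L): throw ball5 h=2 -> lands@10:L; in-air after throw: [b2@9:R b5@10:L b4@11:R b3@14:L b1@15:R]
Beat 9 (R): throw ball2 h=3 -> lands@12:L; in-air after throw: [b5@10:L b4@11:R b2@12:L b3@14:L b1@15:R]
Beat 10 (L): throw ball5 h=6 -> lands@16:L; in-air after throw: [b4@11:R b2@12:L b3@14:L b1@15:R b5@16:L]
Beat 11 (R): throw ball4 h=2 -> lands@13:R; in-air after throw: [b2@12:L b4@13:R b3@14:L b1@15:R b5@16:L]
Beat 12 (L): throw ball2 h=9 -> lands@21:R; in-air after throw: [b4@13:R b3@14:L b1@15:R b5@16:L b2@21:R]
Beat 13 (R): throw ball4 h=9 -> lands@22:L; in-air after throw: [b3@14:L b1@15:R b5@16:L b2@21:R b4@22:L]
Beat 14 (L): throw ball3 h=4 -> lands@18:L; in-air after throw: [b1@15:R b5@16:L b3@18:L b2@21:R b4@22:L]
Beat 15 (R): throw ball1 h=2 -> lands@17:R; in-air after throw: [b5@16:L b1@17:R b3@18:L b2@21:R b4@22:L]
Beat 16 (L): throw ball5 h=3 -> lands@19:R; in-air after throw: [b1@17:R b3@18:L b5@19:R b2@21:R b4@22:L]
Ball 5: thrown@8 h=2 -> first land @10; rethrown@10 h=6 -> second land @16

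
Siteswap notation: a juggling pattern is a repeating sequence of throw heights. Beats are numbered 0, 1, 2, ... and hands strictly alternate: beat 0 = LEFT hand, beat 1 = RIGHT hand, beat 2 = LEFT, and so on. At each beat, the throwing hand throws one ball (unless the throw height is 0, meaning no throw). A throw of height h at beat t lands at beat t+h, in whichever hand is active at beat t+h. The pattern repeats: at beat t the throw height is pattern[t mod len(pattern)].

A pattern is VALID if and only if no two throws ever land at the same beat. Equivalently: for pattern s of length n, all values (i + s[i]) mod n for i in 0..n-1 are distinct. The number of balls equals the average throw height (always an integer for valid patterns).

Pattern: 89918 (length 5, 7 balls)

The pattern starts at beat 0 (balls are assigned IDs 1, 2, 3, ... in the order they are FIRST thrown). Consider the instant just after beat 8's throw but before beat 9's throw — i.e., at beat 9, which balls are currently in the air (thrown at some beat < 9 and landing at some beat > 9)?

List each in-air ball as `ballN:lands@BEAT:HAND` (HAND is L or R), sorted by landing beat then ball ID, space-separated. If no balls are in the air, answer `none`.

Beat 0 (L): throw ball1 h=8 -> lands@8:L; in-air after throw: [b1@8:L]
Beat 1 (R): throw ball2 h=9 -> lands@10:L; in-air after throw: [b1@8:L b2@10:L]
Beat 2 (L): throw ball3 h=9 -> lands@11:R; in-air after throw: [b1@8:L b2@10:L b3@11:R]
Beat 3 (R): throw ball4 h=1 -> lands@4:L; in-air after throw: [b4@4:L b1@8:L b2@10:L b3@11:R]
Beat 4 (L): throw ball4 h=8 -> lands@12:L; in-air after throw: [b1@8:L b2@10:L b3@11:R b4@12:L]
Beat 5 (R): throw ball5 h=8 -> lands@13:R; in-air after throw: [b1@8:L b2@10:L b3@11:R b4@12:L b5@13:R]
Beat 6 (L): throw ball6 h=9 -> lands@15:R; in-air after throw: [b1@8:L b2@10:L b3@11:R b4@12:L b5@13:R b6@15:R]
Beat 7 (R): throw ball7 h=9 -> lands@16:L; in-air after throw: [b1@8:L b2@10:L b3@11:R b4@12:L b5@13:R b6@15:R b7@16:L]
Beat 8 (L): throw ball1 h=1 -> lands@9:R; in-air after throw: [b1@9:R b2@10:L b3@11:R b4@12:L b5@13:R b6@15:R b7@16:L]
Beat 9 (R): throw ball1 h=8 -> lands@17:R; in-air after throw: [b2@10:L b3@11:R b4@12:L b5@13:R b6@15:R b7@16:L b1@17:R]

Answer: ball2:lands@10:L ball3:lands@11:R ball4:lands@12:L ball5:lands@13:R ball6:lands@15:R ball7:lands@16:L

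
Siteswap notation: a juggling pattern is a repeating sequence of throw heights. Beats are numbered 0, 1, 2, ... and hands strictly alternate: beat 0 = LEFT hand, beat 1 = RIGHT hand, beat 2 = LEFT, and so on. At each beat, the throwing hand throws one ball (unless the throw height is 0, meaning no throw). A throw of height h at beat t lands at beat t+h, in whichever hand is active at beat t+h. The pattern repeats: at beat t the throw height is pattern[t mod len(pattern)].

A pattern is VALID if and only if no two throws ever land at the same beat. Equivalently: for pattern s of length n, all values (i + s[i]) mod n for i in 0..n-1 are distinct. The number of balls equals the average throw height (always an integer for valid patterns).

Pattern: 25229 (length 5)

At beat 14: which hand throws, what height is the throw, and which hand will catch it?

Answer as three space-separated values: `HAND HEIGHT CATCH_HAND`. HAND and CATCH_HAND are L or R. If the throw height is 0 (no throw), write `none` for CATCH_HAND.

Answer: L 9 R

Derivation:
Beat 14: 14 mod 2 = 0, so hand = L
Throw height = pattern[14 mod 5] = pattern[4] = 9
Lands at beat 14+9=23, 23 mod 2 = 1, so catch hand = R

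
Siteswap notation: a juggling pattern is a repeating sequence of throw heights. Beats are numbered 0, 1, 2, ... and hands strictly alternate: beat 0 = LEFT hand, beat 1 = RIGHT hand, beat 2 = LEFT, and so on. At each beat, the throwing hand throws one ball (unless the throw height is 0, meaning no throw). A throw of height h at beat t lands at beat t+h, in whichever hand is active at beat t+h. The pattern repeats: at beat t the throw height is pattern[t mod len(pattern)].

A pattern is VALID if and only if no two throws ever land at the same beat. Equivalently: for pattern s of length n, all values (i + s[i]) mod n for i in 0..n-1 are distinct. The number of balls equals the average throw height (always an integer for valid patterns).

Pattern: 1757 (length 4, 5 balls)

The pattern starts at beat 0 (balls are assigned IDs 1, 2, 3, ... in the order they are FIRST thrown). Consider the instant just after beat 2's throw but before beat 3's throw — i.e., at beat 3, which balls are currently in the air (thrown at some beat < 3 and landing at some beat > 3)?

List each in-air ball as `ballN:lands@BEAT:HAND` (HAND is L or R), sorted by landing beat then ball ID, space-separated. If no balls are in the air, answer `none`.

Beat 0 (L): throw ball1 h=1 -> lands@1:R; in-air after throw: [b1@1:R]
Beat 1 (R): throw ball1 h=7 -> lands@8:L; in-air after throw: [b1@8:L]
Beat 2 (L): throw ball2 h=5 -> lands@7:R; in-air after throw: [b2@7:R b1@8:L]
Beat 3 (R): throw ball3 h=7 -> lands@10:L; in-air after throw: [b2@7:R b1@8:L b3@10:L]

Answer: ball2:lands@7:R ball1:lands@8:L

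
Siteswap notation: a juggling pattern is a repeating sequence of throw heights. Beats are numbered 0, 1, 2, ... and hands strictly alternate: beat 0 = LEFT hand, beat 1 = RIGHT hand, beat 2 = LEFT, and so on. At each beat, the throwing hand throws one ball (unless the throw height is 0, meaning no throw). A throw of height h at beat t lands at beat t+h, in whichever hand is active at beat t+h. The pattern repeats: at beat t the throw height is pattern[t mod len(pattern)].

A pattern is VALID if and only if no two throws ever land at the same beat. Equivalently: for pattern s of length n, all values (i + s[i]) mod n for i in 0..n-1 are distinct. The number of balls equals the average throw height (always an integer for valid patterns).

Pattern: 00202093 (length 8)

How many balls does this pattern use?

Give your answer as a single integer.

Answer: 2

Derivation:
Pattern = [0, 0, 2, 0, 2, 0, 9, 3], length n = 8
  position 0: throw height = 0, running sum = 0
  position 1: throw height = 0, running sum = 0
  position 2: throw height = 2, running sum = 2
  position 3: throw height = 0, running sum = 2
  position 4: throw height = 2, running sum = 4
  position 5: throw height = 0, running sum = 4
  position 6: throw height = 9, running sum = 13
  position 7: throw height = 3, running sum = 16
Total sum = 16; balls = sum / n = 16 / 8 = 2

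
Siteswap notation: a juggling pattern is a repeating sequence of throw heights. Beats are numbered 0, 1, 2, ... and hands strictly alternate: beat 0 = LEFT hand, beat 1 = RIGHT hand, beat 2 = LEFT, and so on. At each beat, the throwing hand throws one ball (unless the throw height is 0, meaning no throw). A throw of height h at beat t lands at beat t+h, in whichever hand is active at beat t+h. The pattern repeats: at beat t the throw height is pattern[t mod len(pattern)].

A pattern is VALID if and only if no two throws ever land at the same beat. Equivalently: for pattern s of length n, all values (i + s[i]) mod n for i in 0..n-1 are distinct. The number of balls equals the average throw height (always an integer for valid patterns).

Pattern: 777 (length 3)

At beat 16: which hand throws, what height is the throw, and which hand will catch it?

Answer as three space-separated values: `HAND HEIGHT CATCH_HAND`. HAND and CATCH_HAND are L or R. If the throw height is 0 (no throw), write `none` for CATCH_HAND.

Answer: L 7 R

Derivation:
Beat 16: 16 mod 2 = 0, so hand = L
Throw height = pattern[16 mod 3] = pattern[1] = 7
Lands at beat 16+7=23, 23 mod 2 = 1, so catch hand = R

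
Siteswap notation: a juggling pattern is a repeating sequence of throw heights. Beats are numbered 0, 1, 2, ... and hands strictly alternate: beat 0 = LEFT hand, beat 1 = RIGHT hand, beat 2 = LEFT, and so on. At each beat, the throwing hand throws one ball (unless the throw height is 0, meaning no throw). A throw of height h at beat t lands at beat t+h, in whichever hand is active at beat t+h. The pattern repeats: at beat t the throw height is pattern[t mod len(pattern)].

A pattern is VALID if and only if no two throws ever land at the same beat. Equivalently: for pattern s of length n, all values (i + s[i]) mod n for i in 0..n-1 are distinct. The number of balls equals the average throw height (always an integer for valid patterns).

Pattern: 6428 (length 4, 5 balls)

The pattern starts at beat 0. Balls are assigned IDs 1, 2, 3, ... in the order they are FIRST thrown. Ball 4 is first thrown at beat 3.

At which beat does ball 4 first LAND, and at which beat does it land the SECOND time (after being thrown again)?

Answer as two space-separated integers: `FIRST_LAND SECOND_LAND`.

Answer: 11 19

Derivation:
Beat 0 (L): throw ball1 h=6 -> lands@6:L; in-air after throw: [b1@6:L]
Beat 1 (R): throw ball2 h=4 -> lands@5:R; in-air after throw: [b2@5:R b1@6:L]
Beat 2 (L): throw ball3 h=2 -> lands@4:L; in-air after throw: [b3@4:L b2@5:R b1@6:L]
Beat 3 (R): throw ball4 h=8 -> lands@11:R; in-air after throw: [b3@4:L b2@5:R b1@6:L b4@11:R]
Beat 4 (L): throw ball3 h=6 -> lands@10:L; in-air after throw: [b2@5:R b1@6:L b3@10:L b4@11:R]
Beat 5 (R): throw ball2 h=4 -> lands@9:R; in-air after throw: [b1@6:L b2@9:R b3@10:L b4@11:R]
Beat 6 (L): throw ball1 h=2 -> lands@8:L; in-air after throw: [b1@8:L b2@9:R b3@10:L b4@11:R]
Beat 7 (R): throw ball5 h=8 -> lands@15:R; in-air after throw: [b1@8:L b2@9:R b3@10:L b4@11:R b5@15:R]
Beat 8 (L): throw ball1 h=6 -> lands@14:L; in-air after throw: [b2@9:R b3@10:L b4@11:R b1@14:L b5@15:R]
Beat 9 (R): throw ball2 h=4 -> lands@13:R; in-air after throw: [b3@10:L b4@11:R b2@13:R b1@14:L b5@15:R]
Beat 10 (L): throw ball3 h=2 -> lands@12:L; in-air after throw: [b4@11:R b3@12:L b2@13:R b1@14:L b5@15:R]
Beat 11 (R): throw ball4 h=8 -> lands@19:R; in-air after throw: [b3@12:L b2@13:R b1@14:L b5@15:R b4@19:R]
Beat 12 (L): throw ball3 h=6 -> lands@18:L; in-air after throw: [b2@13:R b1@14:L b5@15:R b3@18:L b4@19:R]
Beat 13 (R): throw ball2 h=4 -> lands@17:R; in-air after throw: [b1@14:L b5@15:R b2@17:R b3@18:L b4@19:R]
Beat 14 (L): throw ball1 h=2 -> lands@16:L; in-air after throw: [b5@15:R b1@16:L b2@17:R b3@18:L b4@19:R]
Beat 15 (R): throw ball5 h=8 -> lands@23:R; in-air after throw: [b1@16:L b2@17:R b3@18:L b4@19:R b5@23:R]
Beat 16 (L): throw ball1 h=6 -> lands@22:L; in-air after throw: [b2@17:R b3@18:L b4@19:R b1@22:L b5@23:R]
Beat 17 (R): throw ball2 h=4 -> lands@21:R; in-air after throw: [b3@18:L b4@19:R b2@21:R b1@22:L b5@23:R]
Ball 4: thrown@3 h=8 -> first land @11; rethrown@11 h=8 -> second land @19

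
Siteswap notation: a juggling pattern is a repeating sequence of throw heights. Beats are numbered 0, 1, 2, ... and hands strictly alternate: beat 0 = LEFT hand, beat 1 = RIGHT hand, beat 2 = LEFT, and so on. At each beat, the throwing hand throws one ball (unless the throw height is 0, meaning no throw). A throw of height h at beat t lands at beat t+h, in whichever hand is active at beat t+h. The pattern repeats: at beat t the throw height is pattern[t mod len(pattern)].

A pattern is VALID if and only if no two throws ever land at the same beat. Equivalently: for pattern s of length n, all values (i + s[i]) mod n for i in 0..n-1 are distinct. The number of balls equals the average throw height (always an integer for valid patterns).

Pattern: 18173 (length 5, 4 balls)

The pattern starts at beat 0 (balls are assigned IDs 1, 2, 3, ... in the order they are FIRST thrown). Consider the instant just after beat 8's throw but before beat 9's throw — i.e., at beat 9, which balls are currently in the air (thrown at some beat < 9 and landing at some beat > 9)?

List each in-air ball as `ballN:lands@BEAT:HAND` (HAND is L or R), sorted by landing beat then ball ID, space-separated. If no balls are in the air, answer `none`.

Beat 0 (L): throw ball1 h=1 -> lands@1:R; in-air after throw: [b1@1:R]
Beat 1 (R): throw ball1 h=8 -> lands@9:R; in-air after throw: [b1@9:R]
Beat 2 (L): throw ball2 h=1 -> lands@3:R; in-air after throw: [b2@3:R b1@9:R]
Beat 3 (R): throw ball2 h=7 -> lands@10:L; in-air after throw: [b1@9:R b2@10:L]
Beat 4 (L): throw ball3 h=3 -> lands@7:R; in-air after throw: [b3@7:R b1@9:R b2@10:L]
Beat 5 (R): throw ball4 h=1 -> lands@6:L; in-air after throw: [b4@6:L b3@7:R b1@9:R b2@10:L]
Beat 6 (L): throw ball4 h=8 -> lands@14:L; in-air after throw: [b3@7:R b1@9:R b2@10:L b4@14:L]
Beat 7 (R): throw ball3 h=1 -> lands@8:L; in-air after throw: [b3@8:L b1@9:R b2@10:L b4@14:L]
Beat 8 (L): throw ball3 h=7 -> lands@15:R; in-air after throw: [b1@9:R b2@10:L b4@14:L b3@15:R]
Beat 9 (R): throw ball1 h=3 -> lands@12:L; in-air after throw: [b2@10:L b1@12:L b4@14:L b3@15:R]

Answer: ball2:lands@10:L ball4:lands@14:L ball3:lands@15:R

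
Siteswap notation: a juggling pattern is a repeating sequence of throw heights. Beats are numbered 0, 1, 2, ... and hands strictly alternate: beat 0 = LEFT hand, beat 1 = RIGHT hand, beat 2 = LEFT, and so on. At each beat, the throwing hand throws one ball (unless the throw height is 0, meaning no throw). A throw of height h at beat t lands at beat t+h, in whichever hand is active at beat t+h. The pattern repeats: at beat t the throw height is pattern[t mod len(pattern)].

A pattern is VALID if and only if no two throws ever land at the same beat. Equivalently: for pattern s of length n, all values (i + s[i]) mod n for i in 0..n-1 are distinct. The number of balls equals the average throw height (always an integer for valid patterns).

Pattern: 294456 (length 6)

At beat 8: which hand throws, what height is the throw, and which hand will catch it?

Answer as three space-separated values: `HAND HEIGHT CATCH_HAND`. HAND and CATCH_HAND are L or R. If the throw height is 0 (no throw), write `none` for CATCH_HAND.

Beat 8: 8 mod 2 = 0, so hand = L
Throw height = pattern[8 mod 6] = pattern[2] = 4
Lands at beat 8+4=12, 12 mod 2 = 0, so catch hand = L

Answer: L 4 L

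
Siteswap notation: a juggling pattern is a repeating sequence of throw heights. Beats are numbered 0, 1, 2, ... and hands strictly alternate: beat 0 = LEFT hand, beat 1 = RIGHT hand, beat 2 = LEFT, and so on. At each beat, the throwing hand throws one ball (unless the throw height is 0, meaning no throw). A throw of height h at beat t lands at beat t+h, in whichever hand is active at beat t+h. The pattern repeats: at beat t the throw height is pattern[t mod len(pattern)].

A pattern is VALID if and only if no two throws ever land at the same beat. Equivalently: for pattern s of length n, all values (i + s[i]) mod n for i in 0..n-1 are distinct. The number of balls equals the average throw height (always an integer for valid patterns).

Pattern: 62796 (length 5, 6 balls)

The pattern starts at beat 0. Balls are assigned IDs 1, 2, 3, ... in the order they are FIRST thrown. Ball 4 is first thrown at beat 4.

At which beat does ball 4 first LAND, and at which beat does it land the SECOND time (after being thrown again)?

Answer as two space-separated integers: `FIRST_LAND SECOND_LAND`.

Answer: 10 16

Derivation:
Beat 0 (L): throw ball1 h=6 -> lands@6:L; in-air after throw: [b1@6:L]
Beat 1 (R): throw ball2 h=2 -> lands@3:R; in-air after throw: [b2@3:R b1@6:L]
Beat 2 (L): throw ball3 h=7 -> lands@9:R; in-air after throw: [b2@3:R b1@6:L b3@9:R]
Beat 3 (R): throw ball2 h=9 -> lands@12:L; in-air after throw: [b1@6:L b3@9:R b2@12:L]
Beat 4 (L): throw ball4 h=6 -> lands@10:L; in-air after throw: [b1@6:L b3@9:R b4@10:L b2@12:L]
Beat 5 (R): throw ball5 h=6 -> lands@11:R; in-air after throw: [b1@6:L b3@9:R b4@10:L b5@11:R b2@12:L]
Beat 6 (L): throw ball1 h=2 -> lands@8:L; in-air after throw: [b1@8:L b3@9:R b4@10:L b5@11:R b2@12:L]
Beat 7 (R): throw ball6 h=7 -> lands@14:L; in-air after throw: [b1@8:L b3@9:R b4@10:L b5@11:R b2@12:L b6@14:L]
Beat 8 (L): throw ball1 h=9 -> lands@17:R; in-air after throw: [b3@9:R b4@10:L b5@11:R b2@12:L b6@14:L b1@17:R]
Beat 9 (R): throw ball3 h=6 -> lands@15:R; in-air after throw: [b4@10:L b5@11:R b2@12:L b6@14:L b3@15:R b1@17:R]
Beat 10 (L): throw ball4 h=6 -> lands@16:L; in-air after throw: [b5@11:R b2@12:L b6@14:L b3@15:R b4@16:L b1@17:R]
Beat 11 (R): throw ball5 h=2 -> lands@13:R; in-air after throw: [b2@12:L b5@13:R b6@14:L b3@15:R b4@16:L b1@17:R]
Beat 12 (L): throw ball2 h=7 -> lands@19:R; in-air after throw: [b5@13:R b6@14:L b3@15:R b4@16:L b1@17:R b2@19:R]
Beat 13 (R): throw ball5 h=9 -> lands@22:L; in-air after throw: [b6@14:L b3@15:R b4@16:L b1@17:R b2@19:R b5@22:L]
Beat 14 (L): throw ball6 h=6 -> lands@20:L; in-air after throw: [b3@15:R b4@16:L b1@17:R b2@19:R b6@20:L b5@22:L]
Beat 15 (R): throw ball3 h=6 -> lands@21:R; in-air after throw: [b4@16:L b1@17:R b2@19:R b6@20:L b3@21:R b5@22:L]
Beat 16 (L): throw ball4 h=2 -> lands@18:L; in-air after throw: [b1@17:R b4@18:L b2@19:R b6@20:L b3@21:R b5@22:L]
Ball 4: thrown@4 h=6 -> first land @10; rethrown@10 h=6 -> second land @16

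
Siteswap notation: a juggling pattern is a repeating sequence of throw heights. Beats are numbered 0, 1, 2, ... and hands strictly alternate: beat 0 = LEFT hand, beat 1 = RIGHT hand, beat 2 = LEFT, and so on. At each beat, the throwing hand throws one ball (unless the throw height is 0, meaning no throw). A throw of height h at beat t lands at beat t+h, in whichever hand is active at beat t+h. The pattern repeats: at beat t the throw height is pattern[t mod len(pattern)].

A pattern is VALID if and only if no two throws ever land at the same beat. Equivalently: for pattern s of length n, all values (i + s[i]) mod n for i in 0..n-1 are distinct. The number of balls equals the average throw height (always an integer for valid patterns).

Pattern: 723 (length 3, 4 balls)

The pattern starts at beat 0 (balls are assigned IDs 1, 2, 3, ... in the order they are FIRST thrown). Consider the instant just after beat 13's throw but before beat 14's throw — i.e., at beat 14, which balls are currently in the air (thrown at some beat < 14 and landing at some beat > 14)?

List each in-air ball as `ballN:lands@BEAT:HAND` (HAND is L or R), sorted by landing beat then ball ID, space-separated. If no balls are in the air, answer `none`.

Answer: ball4:lands@15:R ball1:lands@16:L ball2:lands@19:R

Derivation:
Beat 0 (L): throw ball1 h=7 -> lands@7:R; in-air after throw: [b1@7:R]
Beat 1 (R): throw ball2 h=2 -> lands@3:R; in-air after throw: [b2@3:R b1@7:R]
Beat 2 (L): throw ball3 h=3 -> lands@5:R; in-air after throw: [b2@3:R b3@5:R b1@7:R]
Beat 3 (R): throw ball2 h=7 -> lands@10:L; in-air after throw: [b3@5:R b1@7:R b2@10:L]
Beat 4 (L): throw ball4 h=2 -> lands@6:L; in-air after throw: [b3@5:R b4@6:L b1@7:R b2@10:L]
Beat 5 (R): throw ball3 h=3 -> lands@8:L; in-air after throw: [b4@6:L b1@7:R b3@8:L b2@10:L]
Beat 6 (L): throw ball4 h=7 -> lands@13:R; in-air after throw: [b1@7:R b3@8:L b2@10:L b4@13:R]
Beat 7 (R): throw ball1 h=2 -> lands@9:R; in-air after throw: [b3@8:L b1@9:R b2@10:L b4@13:R]
Beat 8 (L): throw ball3 h=3 -> lands@11:R; in-air after throw: [b1@9:R b2@10:L b3@11:R b4@13:R]
Beat 9 (R): throw ball1 h=7 -> lands@16:L; in-air after throw: [b2@10:L b3@11:R b4@13:R b1@16:L]
Beat 10 (L): throw ball2 h=2 -> lands@12:L; in-air after throw: [b3@11:R b2@12:L b4@13:R b1@16:L]
Beat 11 (R): throw ball3 h=3 -> lands@14:L; in-air after throw: [b2@12:L b4@13:R b3@14:L b1@16:L]
Beat 12 (L): throw ball2 h=7 -> lands@19:R; in-air after throw: [b4@13:R b3@14:L b1@16:L b2@19:R]
Beat 13 (R): throw ball4 h=2 -> lands@15:R; in-air after throw: [b3@14:L b4@15:R b1@16:L b2@19:R]
Beat 14 (L): throw ball3 h=3 -> lands@17:R; in-air after throw: [b4@15:R b1@16:L b3@17:R b2@19:R]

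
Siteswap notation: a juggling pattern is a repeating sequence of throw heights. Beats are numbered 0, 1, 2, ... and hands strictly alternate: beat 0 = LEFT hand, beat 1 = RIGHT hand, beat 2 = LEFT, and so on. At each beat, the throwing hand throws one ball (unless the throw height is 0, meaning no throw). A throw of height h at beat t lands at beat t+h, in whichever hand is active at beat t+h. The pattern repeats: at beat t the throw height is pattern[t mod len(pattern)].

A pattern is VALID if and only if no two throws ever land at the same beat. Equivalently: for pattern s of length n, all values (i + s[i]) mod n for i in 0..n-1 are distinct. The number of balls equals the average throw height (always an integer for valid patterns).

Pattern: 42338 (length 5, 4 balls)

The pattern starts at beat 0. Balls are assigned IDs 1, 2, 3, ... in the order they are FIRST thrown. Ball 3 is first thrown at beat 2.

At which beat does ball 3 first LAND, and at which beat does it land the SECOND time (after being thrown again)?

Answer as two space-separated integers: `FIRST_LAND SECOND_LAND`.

Beat 0 (L): throw ball1 h=4 -> lands@4:L; in-air after throw: [b1@4:L]
Beat 1 (R): throw ball2 h=2 -> lands@3:R; in-air after throw: [b2@3:R b1@4:L]
Beat 2 (L): throw ball3 h=3 -> lands@5:R; in-air after throw: [b2@3:R b1@4:L b3@5:R]
Beat 3 (R): throw ball2 h=3 -> lands@6:L; in-air after throw: [b1@4:L b3@5:R b2@6:L]
Beat 4 (L): throw ball1 h=8 -> lands@12:L; in-air after throw: [b3@5:R b2@6:L b1@12:L]
Beat 5 (R): throw ball3 h=4 -> lands@9:R; in-air after throw: [b2@6:L b3@9:R b1@12:L]
Beat 6 (L): throw ball2 h=2 -> lands@8:L; in-air after throw: [b2@8:L b3@9:R b1@12:L]
Beat 7 (R): throw ball4 h=3 -> lands@10:L; in-air after throw: [b2@8:L b3@9:R b4@10:L b1@12:L]
Beat 8 (L): throw ball2 h=3 -> lands@11:R; in-air after throw: [b3@9:R b4@10:L b2@11:R b1@12:L]
Beat 9 (R): throw ball3 h=8 -> lands@17:R; in-air after throw: [b4@10:L b2@11:R b1@12:L b3@17:R]
Ball 3: thrown@2 h=3 -> first land @5; rethrown@5 h=4 -> second land @9

Answer: 5 9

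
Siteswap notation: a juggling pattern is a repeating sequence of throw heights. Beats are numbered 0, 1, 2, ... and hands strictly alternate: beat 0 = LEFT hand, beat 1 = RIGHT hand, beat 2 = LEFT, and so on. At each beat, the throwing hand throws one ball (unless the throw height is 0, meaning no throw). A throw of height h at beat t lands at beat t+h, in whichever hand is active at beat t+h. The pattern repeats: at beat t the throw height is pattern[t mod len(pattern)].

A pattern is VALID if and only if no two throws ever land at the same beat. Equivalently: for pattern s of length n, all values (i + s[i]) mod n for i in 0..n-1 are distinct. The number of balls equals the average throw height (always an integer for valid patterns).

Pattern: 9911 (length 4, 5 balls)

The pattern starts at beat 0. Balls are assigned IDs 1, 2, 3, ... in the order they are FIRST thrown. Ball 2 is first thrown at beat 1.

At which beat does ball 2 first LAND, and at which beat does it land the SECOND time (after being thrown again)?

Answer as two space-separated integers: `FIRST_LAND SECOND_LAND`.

Answer: 10 11

Derivation:
Beat 0 (L): throw ball1 h=9 -> lands@9:R; in-air after throw: [b1@9:R]
Beat 1 (R): throw ball2 h=9 -> lands@10:L; in-air after throw: [b1@9:R b2@10:L]
Beat 2 (L): throw ball3 h=1 -> lands@3:R; in-air after throw: [b3@3:R b1@9:R b2@10:L]
Beat 3 (R): throw ball3 h=1 -> lands@4:L; in-air after throw: [b3@4:L b1@9:R b2@10:L]
Beat 4 (L): throw ball3 h=9 -> lands@13:R; in-air after throw: [b1@9:R b2@10:L b3@13:R]
Beat 5 (R): throw ball4 h=9 -> lands@14:L; in-air after throw: [b1@9:R b2@10:L b3@13:R b4@14:L]
Beat 6 (L): throw ball5 h=1 -> lands@7:R; in-air after throw: [b5@7:R b1@9:R b2@10:L b3@13:R b4@14:L]
Beat 7 (R): throw ball5 h=1 -> lands@8:L; in-air after throw: [b5@8:L b1@9:R b2@10:L b3@13:R b4@14:L]
Beat 8 (L): throw ball5 h=9 -> lands@17:R; in-air after throw: [b1@9:R b2@10:L b3@13:R b4@14:L b5@17:R]
Beat 9 (R): throw ball1 h=9 -> lands@18:L; in-air after throw: [b2@10:L b3@13:R b4@14:L b5@17:R b1@18:L]
Beat 10 (L): throw ball2 h=1 -> lands@11:R; in-air after throw: [b2@11:R b3@13:R b4@14:L b5@17:R b1@18:L]
Beat 11 (R): throw ball2 h=1 -> lands@12:L; in-air after throw: [b2@12:L b3@13:R b4@14:L b5@17:R b1@18:L]
Ball 2: thrown@1 h=9 -> first land @10; rethrown@10 h=1 -> second land @11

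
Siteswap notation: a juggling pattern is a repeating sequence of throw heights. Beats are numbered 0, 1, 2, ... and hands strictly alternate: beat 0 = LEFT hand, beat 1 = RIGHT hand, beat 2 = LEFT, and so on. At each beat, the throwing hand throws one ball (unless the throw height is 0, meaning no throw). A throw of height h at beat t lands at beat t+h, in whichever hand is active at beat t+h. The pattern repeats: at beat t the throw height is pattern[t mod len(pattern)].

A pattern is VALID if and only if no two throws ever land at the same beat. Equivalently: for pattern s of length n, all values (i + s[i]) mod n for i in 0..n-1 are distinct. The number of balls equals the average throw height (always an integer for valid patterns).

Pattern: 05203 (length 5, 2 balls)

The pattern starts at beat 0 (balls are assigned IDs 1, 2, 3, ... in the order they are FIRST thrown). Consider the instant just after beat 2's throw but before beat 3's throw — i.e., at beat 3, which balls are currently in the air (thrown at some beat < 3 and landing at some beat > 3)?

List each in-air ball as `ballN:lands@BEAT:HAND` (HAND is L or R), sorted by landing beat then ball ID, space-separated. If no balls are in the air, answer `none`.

Answer: ball2:lands@4:L ball1:lands@6:L

Derivation:
Beat 1 (R): throw ball1 h=5 -> lands@6:L; in-air after throw: [b1@6:L]
Beat 2 (L): throw ball2 h=2 -> lands@4:L; in-air after throw: [b2@4:L b1@6:L]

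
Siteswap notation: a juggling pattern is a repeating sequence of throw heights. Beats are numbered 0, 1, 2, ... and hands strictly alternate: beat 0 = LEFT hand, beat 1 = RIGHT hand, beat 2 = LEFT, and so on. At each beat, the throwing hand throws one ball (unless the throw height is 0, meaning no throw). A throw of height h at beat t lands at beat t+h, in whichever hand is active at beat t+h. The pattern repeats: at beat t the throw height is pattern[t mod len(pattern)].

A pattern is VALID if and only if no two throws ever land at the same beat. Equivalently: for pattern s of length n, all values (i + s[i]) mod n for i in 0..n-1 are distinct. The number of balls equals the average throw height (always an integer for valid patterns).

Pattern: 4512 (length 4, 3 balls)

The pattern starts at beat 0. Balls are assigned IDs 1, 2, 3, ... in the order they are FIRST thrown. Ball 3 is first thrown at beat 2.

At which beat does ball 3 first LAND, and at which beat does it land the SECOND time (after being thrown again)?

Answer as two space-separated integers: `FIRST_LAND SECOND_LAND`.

Beat 0 (L): throw ball1 h=4 -> lands@4:L; in-air after throw: [b1@4:L]
Beat 1 (R): throw ball2 h=5 -> lands@6:L; in-air after throw: [b1@4:L b2@6:L]
Beat 2 (L): throw ball3 h=1 -> lands@3:R; in-air after throw: [b3@3:R b1@4:L b2@6:L]
Beat 3 (R): throw ball3 h=2 -> lands@5:R; in-air after throw: [b1@4:L b3@5:R b2@6:L]
Beat 4 (L): throw ball1 h=4 -> lands@8:L; in-air after throw: [b3@5:R b2@6:L b1@8:L]
Beat 5 (R): throw ball3 h=5 -> lands@10:L; in-air after throw: [b2@6:L b1@8:L b3@10:L]
Ball 3: thrown@2 h=1 -> first land @3; rethrown@3 h=2 -> second land @5

Answer: 3 5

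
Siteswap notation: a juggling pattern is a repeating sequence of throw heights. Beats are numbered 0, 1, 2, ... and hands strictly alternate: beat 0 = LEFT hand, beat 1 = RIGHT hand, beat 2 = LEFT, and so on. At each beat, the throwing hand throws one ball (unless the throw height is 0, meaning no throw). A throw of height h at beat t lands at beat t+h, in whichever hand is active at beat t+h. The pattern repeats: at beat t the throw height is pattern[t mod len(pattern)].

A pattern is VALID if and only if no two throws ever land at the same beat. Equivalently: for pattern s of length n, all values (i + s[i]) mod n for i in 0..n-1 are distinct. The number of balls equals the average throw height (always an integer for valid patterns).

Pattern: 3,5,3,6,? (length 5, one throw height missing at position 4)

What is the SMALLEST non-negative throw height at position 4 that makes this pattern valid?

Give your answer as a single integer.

i=0: (0 + 3) mod 5 = 3
i=1: (1 + 5) mod 5 = 1
i=2: (2 + 3) mod 5 = 0
i=3: (3 + 6) mod 5 = 4
i=4: s[i]=? (unknown)
Known residues: [0, 1, 3, 4]; need a permutation of 0..4, so missing residue r = 2
Need (4 + s) mod 5 = 2; smallest s = (2 - 4) mod 5 = 3

Answer: 3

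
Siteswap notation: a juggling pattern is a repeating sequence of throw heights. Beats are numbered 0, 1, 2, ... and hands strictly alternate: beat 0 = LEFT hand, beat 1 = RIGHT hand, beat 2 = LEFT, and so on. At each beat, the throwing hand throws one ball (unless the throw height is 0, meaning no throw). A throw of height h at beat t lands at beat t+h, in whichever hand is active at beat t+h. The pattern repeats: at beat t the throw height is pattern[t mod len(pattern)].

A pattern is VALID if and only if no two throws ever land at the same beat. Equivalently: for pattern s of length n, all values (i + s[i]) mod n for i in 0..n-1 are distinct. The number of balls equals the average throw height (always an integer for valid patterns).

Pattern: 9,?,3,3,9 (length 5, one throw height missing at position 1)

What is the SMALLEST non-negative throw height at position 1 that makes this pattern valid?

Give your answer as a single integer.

Answer: 1

Derivation:
i=0: (0 + 9) mod 5 = 4
i=1: s[i]=? (unknown)
i=2: (2 + 3) mod 5 = 0
i=3: (3 + 3) mod 5 = 1
i=4: (4 + 9) mod 5 = 3
Known residues: [0, 1, 3, 4]; need a permutation of 0..4, so missing residue r = 2
Need (1 + s) mod 5 = 2; smallest s = (2 - 1) mod 5 = 1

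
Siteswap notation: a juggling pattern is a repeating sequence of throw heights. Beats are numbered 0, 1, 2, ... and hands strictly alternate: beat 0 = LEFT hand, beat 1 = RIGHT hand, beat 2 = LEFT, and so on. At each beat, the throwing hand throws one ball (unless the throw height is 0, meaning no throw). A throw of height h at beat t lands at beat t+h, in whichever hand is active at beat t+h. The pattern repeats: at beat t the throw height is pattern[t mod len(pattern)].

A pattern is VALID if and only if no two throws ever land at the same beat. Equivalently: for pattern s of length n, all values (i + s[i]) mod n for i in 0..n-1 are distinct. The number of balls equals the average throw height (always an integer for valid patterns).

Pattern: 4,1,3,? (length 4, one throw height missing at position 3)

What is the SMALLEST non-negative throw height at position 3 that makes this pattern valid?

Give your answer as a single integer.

i=0: (0 + 4) mod 4 = 0
i=1: (1 + 1) mod 4 = 2
i=2: (2 + 3) mod 4 = 1
i=3: s[i]=? (unknown)
Known residues: [0, 1, 2]; need a permutation of 0..3, so missing residue r = 3
Need (3 + s) mod 4 = 3; smallest s = (3 - 3) mod 4 = 0

Answer: 0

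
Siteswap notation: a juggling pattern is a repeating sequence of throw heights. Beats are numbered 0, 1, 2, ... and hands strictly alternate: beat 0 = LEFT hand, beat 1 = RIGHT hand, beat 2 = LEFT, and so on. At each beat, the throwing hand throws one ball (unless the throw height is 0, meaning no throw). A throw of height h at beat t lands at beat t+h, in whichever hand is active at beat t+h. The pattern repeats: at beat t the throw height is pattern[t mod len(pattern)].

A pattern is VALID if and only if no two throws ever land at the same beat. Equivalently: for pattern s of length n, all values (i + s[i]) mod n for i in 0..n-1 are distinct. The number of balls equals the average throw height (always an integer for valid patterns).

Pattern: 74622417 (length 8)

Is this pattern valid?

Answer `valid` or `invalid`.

Answer: invalid

Derivation:
i=0: (i + s[i]) mod n = (0 + 7) mod 8 = 7
i=1: (i + s[i]) mod n = (1 + 4) mod 8 = 5
i=2: (i + s[i]) mod n = (2 + 6) mod 8 = 0
i=3: (i + s[i]) mod n = (3 + 2) mod 8 = 5
i=4: (i + s[i]) mod n = (4 + 2) mod 8 = 6
i=5: (i + s[i]) mod n = (5 + 4) mod 8 = 1
i=6: (i + s[i]) mod n = (6 + 1) mod 8 = 7
i=7: (i + s[i]) mod n = (7 + 7) mod 8 = 6
Residues: [7, 5, 0, 5, 6, 1, 7, 6], distinct: False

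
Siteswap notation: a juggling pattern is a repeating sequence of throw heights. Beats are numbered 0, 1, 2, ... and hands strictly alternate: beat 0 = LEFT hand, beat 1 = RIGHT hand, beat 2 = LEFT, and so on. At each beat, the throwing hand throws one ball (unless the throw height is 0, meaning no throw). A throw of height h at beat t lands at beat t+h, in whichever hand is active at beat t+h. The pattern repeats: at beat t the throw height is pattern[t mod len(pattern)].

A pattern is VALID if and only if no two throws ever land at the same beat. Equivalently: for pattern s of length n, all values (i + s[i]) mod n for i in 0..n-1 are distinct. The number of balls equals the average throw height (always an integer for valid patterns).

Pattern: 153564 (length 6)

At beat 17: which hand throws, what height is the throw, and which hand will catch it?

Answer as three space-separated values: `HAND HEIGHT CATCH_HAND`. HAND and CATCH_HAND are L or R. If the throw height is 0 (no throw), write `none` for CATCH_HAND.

Beat 17: 17 mod 2 = 1, so hand = R
Throw height = pattern[17 mod 6] = pattern[5] = 4
Lands at beat 17+4=21, 21 mod 2 = 1, so catch hand = R

Answer: R 4 R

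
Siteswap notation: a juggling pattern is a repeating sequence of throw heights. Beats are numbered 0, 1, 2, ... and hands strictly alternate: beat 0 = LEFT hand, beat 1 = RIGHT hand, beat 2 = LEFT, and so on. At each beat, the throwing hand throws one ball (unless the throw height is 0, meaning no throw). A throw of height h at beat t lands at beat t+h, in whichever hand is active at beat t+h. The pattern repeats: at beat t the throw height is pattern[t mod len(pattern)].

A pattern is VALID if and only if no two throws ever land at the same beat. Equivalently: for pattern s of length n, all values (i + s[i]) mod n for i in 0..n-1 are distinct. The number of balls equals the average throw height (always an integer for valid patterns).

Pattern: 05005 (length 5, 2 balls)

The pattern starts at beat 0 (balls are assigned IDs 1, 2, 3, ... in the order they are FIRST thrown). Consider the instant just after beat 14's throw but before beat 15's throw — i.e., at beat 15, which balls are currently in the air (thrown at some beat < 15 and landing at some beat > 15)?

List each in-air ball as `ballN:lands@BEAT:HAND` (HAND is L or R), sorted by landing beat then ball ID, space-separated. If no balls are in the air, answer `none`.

Beat 1 (R): throw ball1 h=5 -> lands@6:L; in-air after throw: [b1@6:L]
Beat 4 (L): throw ball2 h=5 -> lands@9:R; in-air after throw: [b1@6:L b2@9:R]
Beat 6 (L): throw ball1 h=5 -> lands@11:R; in-air after throw: [b2@9:R b1@11:R]
Beat 9 (R): throw ball2 h=5 -> lands@14:L; in-air after throw: [b1@11:R b2@14:L]
Beat 11 (R): throw ball1 h=5 -> lands@16:L; in-air after throw: [b2@14:L b1@16:L]
Beat 14 (L): throw ball2 h=5 -> lands@19:R; in-air after throw: [b1@16:L b2@19:R]

Answer: ball1:lands@16:L ball2:lands@19:R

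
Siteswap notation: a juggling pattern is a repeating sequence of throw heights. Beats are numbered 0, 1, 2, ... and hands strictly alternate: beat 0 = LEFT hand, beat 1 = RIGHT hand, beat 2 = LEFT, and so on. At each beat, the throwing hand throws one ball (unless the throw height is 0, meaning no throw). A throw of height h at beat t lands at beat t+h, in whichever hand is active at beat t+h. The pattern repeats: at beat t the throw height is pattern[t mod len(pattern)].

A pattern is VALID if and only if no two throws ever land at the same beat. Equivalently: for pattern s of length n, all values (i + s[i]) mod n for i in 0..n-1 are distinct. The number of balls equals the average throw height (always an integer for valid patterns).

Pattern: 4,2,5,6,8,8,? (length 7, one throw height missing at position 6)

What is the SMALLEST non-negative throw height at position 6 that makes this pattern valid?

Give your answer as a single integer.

Answer: 2

Derivation:
i=0: (0 + 4) mod 7 = 4
i=1: (1 + 2) mod 7 = 3
i=2: (2 + 5) mod 7 = 0
i=3: (3 + 6) mod 7 = 2
i=4: (4 + 8) mod 7 = 5
i=5: (5 + 8) mod 7 = 6
i=6: s[i]=? (unknown)
Known residues: [0, 2, 3, 4, 5, 6]; need a permutation of 0..6, so missing residue r = 1
Need (6 + s) mod 7 = 1; smallest s = (1 - 6) mod 7 = 2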